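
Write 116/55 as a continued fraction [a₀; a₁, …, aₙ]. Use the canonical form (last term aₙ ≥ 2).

116 = 2*55 + 6
55 = 9*6 + 1
6 = 6*1 + 0  (stop)
So 116/55 = [2; 9, 6].

[2; 9, 6]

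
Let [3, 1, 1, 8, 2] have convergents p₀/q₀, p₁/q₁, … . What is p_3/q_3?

Using pₖ = aₖpₖ₋₁ + pₖ₋₂, qₖ = aₖqₖ₋₁ + qₖ₋₂ (with p₋₁=1, p₋₂=0, q₋₁=0, q₋₂=1):
  k=0: a=3, p=3, q=1
  k=1: a=1, p=4, q=1
  k=2: a=1, p=7, q=2
  k=3: a=8, p=60, q=17

60/17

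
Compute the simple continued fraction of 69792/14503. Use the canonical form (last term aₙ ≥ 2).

69792 = 4*14503 + 11780
14503 = 1*11780 + 2723
11780 = 4*2723 + 888
2723 = 3*888 + 59
888 = 15*59 + 3
59 = 19*3 + 2
3 = 1*2 + 1
2 = 2*1 + 0  (stop)
So 69792/14503 = [4; 1, 4, 3, 15, 19, 1, 2].

[4; 1, 4, 3, 15, 19, 1, 2]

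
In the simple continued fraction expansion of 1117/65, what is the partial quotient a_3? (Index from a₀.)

2

1117 = 17·65 + 12   →  a_0 = 17
65 = 5·12 + 5   →  a_1 = 5
12 = 2·5 + 2   →  a_2 = 2
5 = 2·2 + 1   →  a_3 = 2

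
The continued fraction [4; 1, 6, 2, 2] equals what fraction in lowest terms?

Fold from the inside: start with 2/1.
  2 + 1/2 = 5/2
  6 + 2/5 = 32/5
  1 + 5/32 = 37/32
  4 + 32/37 = 180/37

180/37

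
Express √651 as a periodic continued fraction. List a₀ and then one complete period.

a₀ = ⌊√651⌋ = 25.

[25; 1, 1, 16, 1, 1, 50]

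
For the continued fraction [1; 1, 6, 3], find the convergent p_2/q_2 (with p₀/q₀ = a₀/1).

13/7

Using pₖ = aₖpₖ₋₁ + pₖ₋₂, qₖ = aₖqₖ₋₁ + qₖ₋₂ (with p₋₁=1, p₋₂=0, q₋₁=0, q₋₂=1):
  k=0: a=1, p=1, q=1
  k=1: a=1, p=2, q=1
  k=2: a=6, p=13, q=7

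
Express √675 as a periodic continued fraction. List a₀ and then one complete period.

a₀ = ⌊√675⌋ = 25.
With m₀=0, d₀=1 and mₖ₊₁ = dₖaₖ − mₖ, dₖ₊₁ = (n − mₖ₊₁²)/dₖ, aₖ₊₁ = ⌊(a₀+mₖ₊₁)/dₖ₊₁⌋:
  k=1: m=25, d=50, a=1
  k=2: m=25, d=1, a=50
d=1 and a=2a₀=50 at k=2, so the next step gives (m, d) = (25, 50) again — its k=1 value — and the period has length 2.

[25; 1, 50]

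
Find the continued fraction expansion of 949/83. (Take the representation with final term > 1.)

949 = 11×83 + 36
83 = 2×36 + 11
36 = 3×11 + 3
11 = 3×3 + 2
3 = 1×2 + 1
2 = 2×1 + 0  (stop)
So 949/83 = [11; 2, 3, 3, 1, 2].

[11; 2, 3, 3, 1, 2]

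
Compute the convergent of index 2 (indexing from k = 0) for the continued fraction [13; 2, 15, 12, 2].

418/31

Using pₖ = aₖpₖ₋₁ + pₖ₋₂, qₖ = aₖqₖ₋₁ + qₖ₋₂ (with p₋₁=1, p₋₂=0, q₋₁=0, q₋₂=1):
  k=0: a=13, p=13, q=1
  k=1: a=2, p=27, q=2
  k=2: a=15, p=418, q=31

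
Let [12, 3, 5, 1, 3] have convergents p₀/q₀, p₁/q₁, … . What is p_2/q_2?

197/16

Using pₖ = aₖpₖ₋₁ + pₖ₋₂, qₖ = aₖqₖ₋₁ + qₖ₋₂ (with p₋₁=1, p₋₂=0, q₋₁=0, q₋₂=1):
  k=0: a=12, p=12, q=1
  k=1: a=3, p=37, q=3
  k=2: a=5, p=197, q=16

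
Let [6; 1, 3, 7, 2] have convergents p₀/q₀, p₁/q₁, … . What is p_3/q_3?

Using pₖ = aₖpₖ₋₁ + pₖ₋₂, qₖ = aₖqₖ₋₁ + qₖ₋₂ (with p₋₁=1, p₋₂=0, q₋₁=0, q₋₂=1):
  k=0: a=6, p=6, q=1
  k=1: a=1, p=7, q=1
  k=2: a=3, p=27, q=4
  k=3: a=7, p=196, q=29

196/29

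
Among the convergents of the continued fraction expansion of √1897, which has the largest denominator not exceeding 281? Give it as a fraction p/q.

√1897 = [43; 1, 1, 4, 12, 4, 1, 1, 86, …] (period length 8).
Convergents:
  p_0/q_0 = 43/1
  p_1/q_1 = 44/1
  p_2/q_2 = 87/2
  p_3/q_3 = 392/9
  p_4/q_4 = 4791/110
  p_5/q_5 = 19556/449
q_4 = 110 ≤ 281 < 449 = q_5, so the answer is 4791/110.

4791/110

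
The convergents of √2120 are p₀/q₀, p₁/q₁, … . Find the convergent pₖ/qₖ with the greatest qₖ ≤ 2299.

97474/2117

√2120 = [46; 23, 92, …] (period length 2).
Convergents:
  p_0/q_0 = 46/1
  p_1/q_1 = 1059/23
  p_2/q_2 = 97474/2117
  p_3/q_3 = 2242961/48714
q_2 = 2117 ≤ 2299 < 48714 = q_3, so the answer is 97474/2117.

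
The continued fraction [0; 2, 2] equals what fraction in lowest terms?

Using pₖ = aₖpₖ₋₁ + pₖ₋₂ and qₖ = aₖqₖ₋₁ + qₖ₋₂:
  k=0: a=0, p=0, q=1
  k=1: a=2, p=1, q=2
  k=2: a=2, p=2, q=5

2/5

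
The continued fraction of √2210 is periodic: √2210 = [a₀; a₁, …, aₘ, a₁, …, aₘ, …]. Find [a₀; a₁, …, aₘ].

a₀ = ⌊√2210⌋ = 47.
With m₀=0, d₀=1 and mₖ₊₁ = dₖaₖ − mₖ, dₖ₊₁ = (n − mₖ₊₁²)/dₖ, aₖ₊₁ = ⌊(a₀+mₖ₊₁)/dₖ₊₁⌋:
  k=1: m=47, d=1, a=94
d=1 and a=2a₀=94 at k=1, so the next step gives (m, d) = (47, 1) again — its k=1 value — and the period has length 1.

[47; 94]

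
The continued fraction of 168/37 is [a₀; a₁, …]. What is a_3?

168 = 4·37 + 20   →  a_0 = 4
37 = 1·20 + 17   →  a_1 = 1
20 = 1·17 + 3   →  a_2 = 1
17 = 5·3 + 2   →  a_3 = 5

5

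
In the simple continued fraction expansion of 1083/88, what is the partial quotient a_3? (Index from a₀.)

1083 = 12·88 + 27   →  a_0 = 12
88 = 3·27 + 7   →  a_1 = 3
27 = 3·7 + 6   →  a_2 = 3
7 = 1·6 + 1   →  a_3 = 1

1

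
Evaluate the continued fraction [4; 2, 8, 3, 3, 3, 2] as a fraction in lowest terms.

5983/1338

Fold from the inside: start with 2/1.
  3 + 1/2 = 7/2
  3 + 2/7 = 23/7
  3 + 7/23 = 76/23
  8 + 23/76 = 631/76
  2 + 76/631 = 1338/631
  4 + 631/1338 = 5983/1338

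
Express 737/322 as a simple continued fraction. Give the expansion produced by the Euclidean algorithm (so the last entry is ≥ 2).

[2; 3, 2, 6, 7]

737 = 2·322 + 93
322 = 3·93 + 43
93 = 2·43 + 7
43 = 6·7 + 1
7 = 7·1 + 0  (stop)
So 737/322 = [2; 3, 2, 6, 7].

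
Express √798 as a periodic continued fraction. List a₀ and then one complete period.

a₀ = ⌊√798⌋ = 28.
With m₀=0, d₀=1 and mₖ₊₁ = dₖaₖ − mₖ, dₖ₊₁ = (n − mₖ₊₁²)/dₖ, aₖ₊₁ = ⌊(a₀+mₖ₊₁)/dₖ₊₁⌋:
  k=1: m=28, d=14, a=4
  k=2: m=28, d=1, a=56
d=1 and a=2a₀=56 at k=2, so the next step gives (m, d) = (28, 14) again — its k=1 value — and the period has length 2.

[28; 4, 56]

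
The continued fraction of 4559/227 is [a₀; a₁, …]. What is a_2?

1

4559 = 20·227 + 19   →  a_0 = 20
227 = 11·19 + 18   →  a_1 = 11
19 = 1·18 + 1   →  a_2 = 1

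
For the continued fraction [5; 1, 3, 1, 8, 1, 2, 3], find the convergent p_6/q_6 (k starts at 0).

Using pₖ = aₖpₖ₋₁ + pₖ₋₂, qₖ = aₖqₖ₋₁ + qₖ₋₂ (with p₋₁=1, p₋₂=0, q₋₁=0, q₋₂=1):
  k=0: a=5, p=5, q=1
  k=1: a=1, p=6, q=1
  k=2: a=3, p=23, q=4
  k=3: a=1, p=29, q=5
  k=4: a=8, p=255, q=44
  k=5: a=1, p=284, q=49
  k=6: a=2, p=823, q=142

823/142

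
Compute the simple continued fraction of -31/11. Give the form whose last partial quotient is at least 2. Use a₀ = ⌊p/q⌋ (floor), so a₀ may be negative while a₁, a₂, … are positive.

-31 = -3×11 + 2
11 = 5×2 + 1
2 = 2×1 + 0  (stop)
So -31/11 = [-3; 5, 2].

[-3; 5, 2]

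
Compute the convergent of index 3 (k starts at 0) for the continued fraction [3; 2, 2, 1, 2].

24/7

Using pₖ = aₖpₖ₋₁ + pₖ₋₂, qₖ = aₖqₖ₋₁ + qₖ₋₂ (with p₋₁=1, p₋₂=0, q₋₁=0, q₋₂=1):
  k=0: a=3, p=3, q=1
  k=1: a=2, p=7, q=2
  k=2: a=2, p=17, q=5
  k=3: a=1, p=24, q=7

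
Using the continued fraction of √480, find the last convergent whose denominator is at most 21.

√480 = [21; 1, 9, 1, 42, …] (period length 4).
Convergents:
  p_0/q_0 = 21/1
  p_1/q_1 = 22/1
  p_2/q_2 = 219/10
  p_3/q_3 = 241/11
  p_4/q_4 = 10341/472
q_3 = 11 ≤ 21 < 472 = q_4, so the answer is 241/11.

241/11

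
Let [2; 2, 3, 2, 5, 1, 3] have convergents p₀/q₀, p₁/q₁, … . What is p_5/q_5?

251/103

Using pₖ = aₖpₖ₋₁ + pₖ₋₂, qₖ = aₖqₖ₋₁ + qₖ₋₂ (with p₋₁=1, p₋₂=0, q₋₁=0, q₋₂=1):
  k=0: a=2, p=2, q=1
  k=1: a=2, p=5, q=2
  k=2: a=3, p=17, q=7
  k=3: a=2, p=39, q=16
  k=4: a=5, p=212, q=87
  k=5: a=1, p=251, q=103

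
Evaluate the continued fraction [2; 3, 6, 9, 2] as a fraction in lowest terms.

Fold from the inside: start with 2/1.
  9 + 1/2 = 19/2
  6 + 2/19 = 116/19
  3 + 19/116 = 367/116
  2 + 116/367 = 850/367

850/367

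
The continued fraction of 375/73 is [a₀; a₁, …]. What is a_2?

3

375 = 5·73 + 10   →  a_0 = 5
73 = 7·10 + 3   →  a_1 = 7
10 = 3·3 + 1   →  a_2 = 3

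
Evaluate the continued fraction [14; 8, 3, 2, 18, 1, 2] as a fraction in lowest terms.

Fold from the inside: start with 2/1.
  1 + 1/2 = 3/2
  18 + 2/3 = 56/3
  2 + 3/56 = 115/56
  3 + 56/115 = 401/115
  8 + 115/401 = 3323/401
  14 + 401/3323 = 46923/3323

46923/3323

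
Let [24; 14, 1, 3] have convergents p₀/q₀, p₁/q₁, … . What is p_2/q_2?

361/15

Using pₖ = aₖpₖ₋₁ + pₖ₋₂, qₖ = aₖqₖ₋₁ + qₖ₋₂ (with p₋₁=1, p₋₂=0, q₋₁=0, q₋₂=1):
  k=0: a=24, p=24, q=1
  k=1: a=14, p=337, q=14
  k=2: a=1, p=361, q=15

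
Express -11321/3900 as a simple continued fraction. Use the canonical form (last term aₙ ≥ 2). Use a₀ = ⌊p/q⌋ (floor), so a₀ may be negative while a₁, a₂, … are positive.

-11321 = -3×3900 + 379
3900 = 10×379 + 110
379 = 3×110 + 49
110 = 2×49 + 12
49 = 4×12 + 1
12 = 12×1 + 0  (stop)
So -11321/3900 = [-3; 10, 3, 2, 4, 12].

[-3; 10, 3, 2, 4, 12]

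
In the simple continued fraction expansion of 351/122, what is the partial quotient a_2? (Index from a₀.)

7

351 = 2·122 + 107   →  a_0 = 2
122 = 1·107 + 15   →  a_1 = 1
107 = 7·15 + 2   →  a_2 = 7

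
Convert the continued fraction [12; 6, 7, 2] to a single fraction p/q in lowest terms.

Fold from the inside: start with 2/1.
  7 + 1/2 = 15/2
  6 + 2/15 = 92/15
  12 + 15/92 = 1119/92

1119/92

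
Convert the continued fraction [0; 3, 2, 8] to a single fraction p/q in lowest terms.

17/59

Fold from the inside: start with 8/1.
  2 + 1/8 = 17/8
  3 + 8/17 = 59/17
  0 + 17/59 = 17/59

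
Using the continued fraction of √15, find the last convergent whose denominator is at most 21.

31/8

√15 = [3; 1, 6, …] (period length 2).
Convergents:
  p_0/q_0 = 3/1
  p_1/q_1 = 4/1
  p_2/q_2 = 27/7
  p_3/q_3 = 31/8
  p_4/q_4 = 213/55
q_3 = 8 ≤ 21 < 55 = q_4, so the answer is 31/8.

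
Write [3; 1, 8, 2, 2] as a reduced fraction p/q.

183/47

Fold from the inside: start with 2/1.
  2 + 1/2 = 5/2
  8 + 2/5 = 42/5
  1 + 5/42 = 47/42
  3 + 42/47 = 183/47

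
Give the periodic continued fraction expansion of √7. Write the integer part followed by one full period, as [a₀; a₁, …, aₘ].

a₀ = ⌊√7⌋ = 2.
With m₀=0, d₀=1 and mₖ₊₁ = dₖaₖ − mₖ, dₖ₊₁ = (n − mₖ₊₁²)/dₖ, aₖ₊₁ = ⌊(a₀+mₖ₊₁)/dₖ₊₁⌋:
  k=1: m=2, d=3, a=1
  k=2: m=1, d=2, a=1
  k=3: m=1, d=3, a=1
  k=4: m=2, d=1, a=4
d=1 and a=2a₀=4 at k=4, so the next step gives (m, d) = (2, 3) again — its k=1 value — and the period has length 4.

[2; 1, 1, 1, 4]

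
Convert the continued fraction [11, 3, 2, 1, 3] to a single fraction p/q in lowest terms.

Using pₖ = aₖpₖ₋₁ + pₖ₋₂ and qₖ = aₖqₖ₋₁ + qₖ₋₂:
  k=0: a=11, p=11, q=1
  k=1: a=3, p=34, q=3
  k=2: a=2, p=79, q=7
  k=3: a=1, p=113, q=10
  k=4: a=3, p=418, q=37

418/37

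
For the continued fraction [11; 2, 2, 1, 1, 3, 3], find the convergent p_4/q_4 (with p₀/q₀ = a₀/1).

Using pₖ = aₖpₖ₋₁ + pₖ₋₂, qₖ = aₖqₖ₋₁ + qₖ₋₂ (with p₋₁=1, p₋₂=0, q₋₁=0, q₋₂=1):
  k=0: a=11, p=11, q=1
  k=1: a=2, p=23, q=2
  k=2: a=2, p=57, q=5
  k=3: a=1, p=80, q=7
  k=4: a=1, p=137, q=12

137/12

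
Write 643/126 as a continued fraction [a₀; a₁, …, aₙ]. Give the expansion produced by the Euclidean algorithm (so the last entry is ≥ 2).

643 = 5*126 + 13
126 = 9*13 + 9
13 = 1*9 + 4
9 = 2*4 + 1
4 = 4*1 + 0  (stop)
So 643/126 = [5; 9, 1, 2, 4].

[5; 9, 1, 2, 4]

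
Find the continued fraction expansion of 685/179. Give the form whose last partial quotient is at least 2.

[3; 1, 4, 1, 3, 2, 3]

685 = 3·179 + 148
179 = 1·148 + 31
148 = 4·31 + 24
31 = 1·24 + 7
24 = 3·7 + 3
7 = 2·3 + 1
3 = 3·1 + 0  (stop)
So 685/179 = [3; 1, 4, 1, 3, 2, 3].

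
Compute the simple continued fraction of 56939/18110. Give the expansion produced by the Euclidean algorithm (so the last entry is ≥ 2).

56939 = 3×18110 + 2609
18110 = 6×2609 + 2456
2609 = 1×2456 + 153
2456 = 16×153 + 8
153 = 19×8 + 1
8 = 8×1 + 0  (stop)
So 56939/18110 = [3; 6, 1, 16, 19, 8].

[3; 6, 1, 16, 19, 8]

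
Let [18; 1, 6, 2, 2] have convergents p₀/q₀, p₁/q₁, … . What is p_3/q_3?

283/15

Using pₖ = aₖpₖ₋₁ + pₖ₋₂, qₖ = aₖqₖ₋₁ + qₖ₋₂ (with p₋₁=1, p₋₂=0, q₋₁=0, q₋₂=1):
  k=0: a=18, p=18, q=1
  k=1: a=1, p=19, q=1
  k=2: a=6, p=132, q=7
  k=3: a=2, p=283, q=15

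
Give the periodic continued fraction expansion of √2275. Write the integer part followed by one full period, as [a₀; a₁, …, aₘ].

[47; 1, 2, 3, 2, 1, 94]

a₀ = ⌊√2275⌋ = 47.
With m₀=0, d₀=1 and mₖ₊₁ = dₖaₖ − mₖ, dₖ₊₁ = (n − mₖ₊₁²)/dₖ, aₖ₊₁ = ⌊(a₀+mₖ₊₁)/dₖ₊₁⌋:
  k=1: m=47, d=66, a=1
  k=2: m=19, d=29, a=2
  k=3: m=39, d=26, a=3
  k=4: m=39, d=29, a=2
  k=5: m=19, d=66, a=1
  k=6: m=47, d=1, a=94
d=1 and a=2a₀=94 at k=6, so the next step gives (m, d) = (47, 66) again — its k=1 value — and the period has length 6.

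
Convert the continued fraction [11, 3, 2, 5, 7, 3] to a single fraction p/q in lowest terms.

Using pₖ = aₖpₖ₋₁ + pₖ₋₂ and qₖ = aₖqₖ₋₁ + qₖ₋₂:
  k=0: a=11, p=11, q=1
  k=1: a=3, p=34, q=3
  k=2: a=2, p=79, q=7
  k=3: a=5, p=429, q=38
  k=4: a=7, p=3082, q=273
  k=5: a=3, p=9675, q=857

9675/857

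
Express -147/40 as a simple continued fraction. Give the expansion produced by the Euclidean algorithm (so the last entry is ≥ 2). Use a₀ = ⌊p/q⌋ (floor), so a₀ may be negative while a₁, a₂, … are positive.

-147 = -4*40 + 13
40 = 3*13 + 1
13 = 13*1 + 0  (stop)
So -147/40 = [-4; 3, 13].

[-4; 3, 13]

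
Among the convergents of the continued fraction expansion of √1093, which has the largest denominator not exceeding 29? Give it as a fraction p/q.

562/17

√1093 = [33; 16, 1, 1, 16, 66, …] (period length 5).
Convergents:
  p_0/q_0 = 33/1
  p_1/q_1 = 529/16
  p_2/q_2 = 562/17
  p_3/q_3 = 1091/33
q_2 = 17 ≤ 29 < 33 = q_3, so the answer is 562/17.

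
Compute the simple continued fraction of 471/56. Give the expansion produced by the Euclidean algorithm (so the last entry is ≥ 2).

[8; 2, 2, 3, 3]

471 = 8·56 + 23
56 = 2·23 + 10
23 = 2·10 + 3
10 = 3·3 + 1
3 = 3·1 + 0  (stop)
So 471/56 = [8; 2, 2, 3, 3].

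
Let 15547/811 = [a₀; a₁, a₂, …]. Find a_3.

15547 = 19·811 + 138   →  a_0 = 19
811 = 5·138 + 121   →  a_1 = 5
138 = 1·121 + 17   →  a_2 = 1
121 = 7·17 + 2   →  a_3 = 7

7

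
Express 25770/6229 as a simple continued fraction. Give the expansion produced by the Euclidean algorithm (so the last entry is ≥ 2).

25770 = 4·6229 + 854
6229 = 7·854 + 251
854 = 3·251 + 101
251 = 2·101 + 49
101 = 2·49 + 3
49 = 16·3 + 1
3 = 3·1 + 0  (stop)
So 25770/6229 = [4; 7, 3, 2, 2, 16, 3].

[4; 7, 3, 2, 2, 16, 3]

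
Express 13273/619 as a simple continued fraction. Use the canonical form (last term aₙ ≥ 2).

13273 = 21×619 + 274
619 = 2×274 + 71
274 = 3×71 + 61
71 = 1×61 + 10
61 = 6×10 + 1
10 = 10×1 + 0  (stop)
So 13273/619 = [21; 2, 3, 1, 6, 10].

[21; 2, 3, 1, 6, 10]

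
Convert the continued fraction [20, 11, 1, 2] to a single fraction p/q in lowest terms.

Fold from the inside: start with 2/1.
  1 + 1/2 = 3/2
  11 + 2/3 = 35/3
  20 + 3/35 = 703/35

703/35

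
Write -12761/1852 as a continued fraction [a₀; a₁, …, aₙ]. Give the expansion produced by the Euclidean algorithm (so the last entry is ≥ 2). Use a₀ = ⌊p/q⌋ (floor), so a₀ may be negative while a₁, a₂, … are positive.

[-7; 9, 8, 8, 3]

-12761 = -7*1852 + 203
1852 = 9*203 + 25
203 = 8*25 + 3
25 = 8*3 + 1
3 = 3*1 + 0  (stop)
So -12761/1852 = [-7; 9, 8, 8, 3].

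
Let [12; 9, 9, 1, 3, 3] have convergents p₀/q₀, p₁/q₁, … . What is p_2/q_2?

Using pₖ = aₖpₖ₋₁ + pₖ₋₂, qₖ = aₖqₖ₋₁ + qₖ₋₂ (with p₋₁=1, p₋₂=0, q₋₁=0, q₋₂=1):
  k=0: a=12, p=12, q=1
  k=1: a=9, p=109, q=9
  k=2: a=9, p=993, q=82

993/82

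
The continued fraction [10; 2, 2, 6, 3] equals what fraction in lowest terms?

1051/101

Using pₖ = aₖpₖ₋₁ + pₖ₋₂ and qₖ = aₖqₖ₋₁ + qₖ₋₂:
  k=0: a=10, p=10, q=1
  k=1: a=2, p=21, q=2
  k=2: a=2, p=52, q=5
  k=3: a=6, p=333, q=32
  k=4: a=3, p=1051, q=101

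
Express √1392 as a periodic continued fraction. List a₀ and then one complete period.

[37; 3, 4, 3, 74]

a₀ = ⌊√1392⌋ = 37.
With m₀=0, d₀=1 and mₖ₊₁ = dₖaₖ − mₖ, dₖ₊₁ = (n − mₖ₊₁²)/dₖ, aₖ₊₁ = ⌊(a₀+mₖ₊₁)/dₖ₊₁⌋:
  k=1: m=37, d=23, a=3
  k=2: m=32, d=16, a=4
  k=3: m=32, d=23, a=3
  k=4: m=37, d=1, a=74
d=1 and a=2a₀=74 at k=4, so the next step gives (m, d) = (37, 23) again — its k=1 value — and the period has length 4.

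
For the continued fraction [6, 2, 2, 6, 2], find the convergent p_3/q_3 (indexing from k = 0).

205/32

Using pₖ = aₖpₖ₋₁ + pₖ₋₂, qₖ = aₖqₖ₋₁ + qₖ₋₂ (with p₋₁=1, p₋₂=0, q₋₁=0, q₋₂=1):
  k=0: a=6, p=6, q=1
  k=1: a=2, p=13, q=2
  k=2: a=2, p=32, q=5
  k=3: a=6, p=205, q=32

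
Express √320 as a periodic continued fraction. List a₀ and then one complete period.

a₀ = ⌊√320⌋ = 17.
With m₀=0, d₀=1 and mₖ₊₁ = dₖaₖ − mₖ, dₖ₊₁ = (n − mₖ₊₁²)/dₖ, aₖ₊₁ = ⌊(a₀+mₖ₊₁)/dₖ₊₁⌋:
  k=1: m=17, d=31, a=1
  k=2: m=14, d=4, a=7
  k=3: m=14, d=31, a=1
  k=4: m=17, d=1, a=34
d=1 and a=2a₀=34 at k=4, so the next step gives (m, d) = (17, 31) again — its k=1 value — and the period has length 4.

[17; 1, 7, 1, 34]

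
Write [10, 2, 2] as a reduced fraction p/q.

Using pₖ = aₖpₖ₋₁ + pₖ₋₂ and qₖ = aₖqₖ₋₁ + qₖ₋₂:
  k=0: a=10, p=10, q=1
  k=1: a=2, p=21, q=2
  k=2: a=2, p=52, q=5

52/5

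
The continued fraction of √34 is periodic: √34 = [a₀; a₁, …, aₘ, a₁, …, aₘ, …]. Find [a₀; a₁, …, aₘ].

a₀ = ⌊√34⌋ = 5.
With m₀=0, d₀=1 and mₖ₊₁ = dₖaₖ − mₖ, dₖ₊₁ = (n − mₖ₊₁²)/dₖ, aₖ₊₁ = ⌊(a₀+mₖ₊₁)/dₖ₊₁⌋:
  k=1: m=5, d=9, a=1
  k=2: m=4, d=2, a=4
  k=3: m=4, d=9, a=1
  k=4: m=5, d=1, a=10
d=1 and a=2a₀=10 at k=4, so the next step gives (m, d) = (5, 9) again — its k=1 value — and the period has length 4.

[5; 1, 4, 1, 10]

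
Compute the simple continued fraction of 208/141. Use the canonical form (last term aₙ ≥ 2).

208 = 1×141 + 67
141 = 2×67 + 7
67 = 9×7 + 4
7 = 1×4 + 3
4 = 1×3 + 1
3 = 3×1 + 0  (stop)
So 208/141 = [1; 2, 9, 1, 1, 3].

[1; 2, 9, 1, 1, 3]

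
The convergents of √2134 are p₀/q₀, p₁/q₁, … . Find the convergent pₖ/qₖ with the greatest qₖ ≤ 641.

√2134 = [46; 5, 8, 5, 92, …] (period length 4).
Convergents:
  p_0/q_0 = 46/1
  p_1/q_1 = 231/5
  p_2/q_2 = 1894/41
  p_3/q_3 = 9701/210
  p_4/q_4 = 894386/19361
q_3 = 210 ≤ 641 < 19361 = q_4, so the answer is 9701/210.

9701/210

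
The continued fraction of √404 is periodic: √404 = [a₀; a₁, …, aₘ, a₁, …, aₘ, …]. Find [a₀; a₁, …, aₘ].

a₀ = ⌊√404⌋ = 20.
With m₀=0, d₀=1 and mₖ₊₁ = dₖaₖ − mₖ, dₖ₊₁ = (n − mₖ₊₁²)/dₖ, aₖ₊₁ = ⌊(a₀+mₖ₊₁)/dₖ₊₁⌋:
  k=1: m=20, d=4, a=10
  k=2: m=20, d=1, a=40
d=1 and a=2a₀=40 at k=2, so the next step gives (m, d) = (20, 4) again — its k=1 value — and the period has length 2.

[20; 10, 40]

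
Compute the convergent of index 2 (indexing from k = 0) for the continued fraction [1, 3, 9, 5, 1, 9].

37/28

Using pₖ = aₖpₖ₋₁ + pₖ₋₂, qₖ = aₖqₖ₋₁ + qₖ₋₂ (with p₋₁=1, p₋₂=0, q₋₁=0, q₋₂=1):
  k=0: a=1, p=1, q=1
  k=1: a=3, p=4, q=3
  k=2: a=9, p=37, q=28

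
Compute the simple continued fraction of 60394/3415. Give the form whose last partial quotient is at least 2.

[17; 1, 2, 5, 1, 3, 15, 3]

60394 = 17×3415 + 2339
3415 = 1×2339 + 1076
2339 = 2×1076 + 187
1076 = 5×187 + 141
187 = 1×141 + 46
141 = 3×46 + 3
46 = 15×3 + 1
3 = 3×1 + 0  (stop)
So 60394/3415 = [17; 1, 2, 5, 1, 3, 15, 3].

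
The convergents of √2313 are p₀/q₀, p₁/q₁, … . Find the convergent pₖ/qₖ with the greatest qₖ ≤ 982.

√2313 = [48; 10, 1, 2, 10, 2, 1, 10, 96, …] (period length 8).
Convergents:
  p_0/q_0 = 48/1
  p_1/q_1 = 481/10
  p_2/q_2 = 529/11
  p_3/q_3 = 1539/32
  p_4/q_4 = 15919/331
  p_5/q_5 = 33377/694
  p_6/q_6 = 49296/1025
q_5 = 694 ≤ 982 < 1025 = q_6, so the answer is 33377/694.

33377/694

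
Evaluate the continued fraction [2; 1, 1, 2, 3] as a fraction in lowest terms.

Fold from the inside: start with 3/1.
  2 + 1/3 = 7/3
  1 + 3/7 = 10/7
  1 + 7/10 = 17/10
  2 + 10/17 = 44/17

44/17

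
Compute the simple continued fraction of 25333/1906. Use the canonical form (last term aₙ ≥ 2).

[13; 3, 2, 3, 3, 3, 7]

25333 = 13×1906 + 555
1906 = 3×555 + 241
555 = 2×241 + 73
241 = 3×73 + 22
73 = 3×22 + 7
22 = 3×7 + 1
7 = 7×1 + 0  (stop)
So 25333/1906 = [13; 3, 2, 3, 3, 3, 7].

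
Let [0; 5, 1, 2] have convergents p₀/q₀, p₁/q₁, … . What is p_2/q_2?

Using pₖ = aₖpₖ₋₁ + pₖ₋₂, qₖ = aₖqₖ₋₁ + qₖ₋₂ (with p₋₁=1, p₋₂=0, q₋₁=0, q₋₂=1):
  k=0: a=0, p=0, q=1
  k=1: a=5, p=1, q=5
  k=2: a=1, p=1, q=6

1/6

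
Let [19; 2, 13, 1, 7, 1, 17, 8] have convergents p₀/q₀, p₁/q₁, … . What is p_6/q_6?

90263/4633

Using pₖ = aₖpₖ₋₁ + pₖ₋₂, qₖ = aₖqₖ₋₁ + qₖ₋₂ (with p₋₁=1, p₋₂=0, q₋₁=0, q₋₂=1):
  k=0: a=19, p=19, q=1
  k=1: a=2, p=39, q=2
  k=2: a=13, p=526, q=27
  k=3: a=1, p=565, q=29
  k=4: a=7, p=4481, q=230
  k=5: a=1, p=5046, q=259
  k=6: a=17, p=90263, q=4633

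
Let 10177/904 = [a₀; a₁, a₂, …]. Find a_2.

10177 = 11·904 + 233   →  a_0 = 11
904 = 3·233 + 205   →  a_1 = 3
233 = 1·205 + 28   →  a_2 = 1

1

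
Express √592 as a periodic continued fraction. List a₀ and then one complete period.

a₀ = ⌊√592⌋ = 24.
With m₀=0, d₀=1 and mₖ₊₁ = dₖaₖ − mₖ, dₖ₊₁ = (n − mₖ₊₁²)/dₖ, aₖ₊₁ = ⌊(a₀+mₖ₊₁)/dₖ₊₁⌋:
  k=1: m=24, d=16, a=3
  k=2: m=24, d=1, a=48
d=1 and a=2a₀=48 at k=2, so the next step gives (m, d) = (24, 16) again — its k=1 value — and the period has length 2.

[24; 3, 48]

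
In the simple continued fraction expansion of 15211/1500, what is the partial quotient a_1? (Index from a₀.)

7

15211 = 10·1500 + 211   →  a_0 = 10
1500 = 7·211 + 23   →  a_1 = 7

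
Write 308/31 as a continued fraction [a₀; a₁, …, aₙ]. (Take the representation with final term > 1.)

[9; 1, 14, 2]

308 = 9*31 + 29
31 = 1*29 + 2
29 = 14*2 + 1
2 = 2*1 + 0  (stop)
So 308/31 = [9; 1, 14, 2].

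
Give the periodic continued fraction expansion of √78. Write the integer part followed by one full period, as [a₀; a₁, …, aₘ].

[8; 1, 4, 1, 16]

a₀ = ⌊√78⌋ = 8.
With m₀=0, d₀=1 and mₖ₊₁ = dₖaₖ − mₖ, dₖ₊₁ = (n − mₖ₊₁²)/dₖ, aₖ₊₁ = ⌊(a₀+mₖ₊₁)/dₖ₊₁⌋:
  k=1: m=8, d=14, a=1
  k=2: m=6, d=3, a=4
  k=3: m=6, d=14, a=1
  k=4: m=8, d=1, a=16
d=1 and a=2a₀=16 at k=4, so the next step gives (m, d) = (8, 14) again — its k=1 value — and the period has length 4.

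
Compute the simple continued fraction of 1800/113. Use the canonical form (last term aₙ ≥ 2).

[15; 1, 13, 8]

1800 = 15*113 + 105
113 = 1*105 + 8
105 = 13*8 + 1
8 = 8*1 + 0  (stop)
So 1800/113 = [15; 1, 13, 8].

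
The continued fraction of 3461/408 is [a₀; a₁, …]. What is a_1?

2

3461 = 8·408 + 197   →  a_0 = 8
408 = 2·197 + 14   →  a_1 = 2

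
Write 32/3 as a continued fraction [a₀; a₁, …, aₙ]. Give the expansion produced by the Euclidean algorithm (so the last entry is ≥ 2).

32 = 10·3 + 2
3 = 1·2 + 1
2 = 2·1 + 0  (stop)
So 32/3 = [10; 1, 2].

[10; 1, 2]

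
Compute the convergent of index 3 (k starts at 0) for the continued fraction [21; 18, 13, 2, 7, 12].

Using pₖ = aₖpₖ₋₁ + pₖ₋₂, qₖ = aₖqₖ₋₁ + qₖ₋₂ (with p₋₁=1, p₋₂=0, q₋₁=0, q₋₂=1):
  k=0: a=21, p=21, q=1
  k=1: a=18, p=379, q=18
  k=2: a=13, p=4948, q=235
  k=3: a=2, p=10275, q=488

10275/488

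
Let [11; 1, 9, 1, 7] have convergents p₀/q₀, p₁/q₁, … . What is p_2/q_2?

Using pₖ = aₖpₖ₋₁ + pₖ₋₂, qₖ = aₖqₖ₋₁ + qₖ₋₂ (with p₋₁=1, p₋₂=0, q₋₁=0, q₋₂=1):
  k=0: a=11, p=11, q=1
  k=1: a=1, p=12, q=1
  k=2: a=9, p=119, q=10

119/10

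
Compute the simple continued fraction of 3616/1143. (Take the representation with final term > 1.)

3616 = 3*1143 + 187
1143 = 6*187 + 21
187 = 8*21 + 19
21 = 1*19 + 2
19 = 9*2 + 1
2 = 2*1 + 0  (stop)
So 3616/1143 = [3; 6, 8, 1, 9, 2].

[3; 6, 8, 1, 9, 2]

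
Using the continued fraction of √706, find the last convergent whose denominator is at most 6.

53/2

√706 = [26; 1, 1, 3, 26, 3, 1, 1, 52, …] (period length 8).
Convergents:
  p_0/q_0 = 26/1
  p_1/q_1 = 27/1
  p_2/q_2 = 53/2
  p_3/q_3 = 186/7
q_2 = 2 ≤ 6 < 7 = q_3, so the answer is 53/2.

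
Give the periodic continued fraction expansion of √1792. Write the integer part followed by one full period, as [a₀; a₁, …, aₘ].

[42; 3, 84]

a₀ = ⌊√1792⌋ = 42.
With m₀=0, d₀=1 and mₖ₊₁ = dₖaₖ − mₖ, dₖ₊₁ = (n − mₖ₊₁²)/dₖ, aₖ₊₁ = ⌊(a₀+mₖ₊₁)/dₖ₊₁⌋:
  k=1: m=42, d=28, a=3
  k=2: m=42, d=1, a=84
d=1 and a=2a₀=84 at k=2, so the next step gives (m, d) = (42, 28) again — its k=1 value — and the period has length 2.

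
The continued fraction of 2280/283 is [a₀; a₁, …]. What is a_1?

2280 = 8·283 + 16   →  a_0 = 8
283 = 17·16 + 11   →  a_1 = 17

17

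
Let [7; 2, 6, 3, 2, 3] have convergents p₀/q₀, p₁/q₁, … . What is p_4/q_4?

709/95

Using pₖ = aₖpₖ₋₁ + pₖ₋₂, qₖ = aₖqₖ₋₁ + qₖ₋₂ (with p₋₁=1, p₋₂=0, q₋₁=0, q₋₂=1):
  k=0: a=7, p=7, q=1
  k=1: a=2, p=15, q=2
  k=2: a=6, p=97, q=13
  k=3: a=3, p=306, q=41
  k=4: a=2, p=709, q=95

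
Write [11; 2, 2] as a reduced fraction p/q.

Fold from the inside: start with 2/1.
  2 + 1/2 = 5/2
  11 + 2/5 = 57/5

57/5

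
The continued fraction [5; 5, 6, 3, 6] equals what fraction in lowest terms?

Fold from the inside: start with 6/1.
  3 + 1/6 = 19/6
  6 + 6/19 = 120/19
  5 + 19/120 = 619/120
  5 + 120/619 = 3215/619

3215/619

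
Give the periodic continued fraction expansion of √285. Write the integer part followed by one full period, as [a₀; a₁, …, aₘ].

a₀ = ⌊√285⌋ = 16.
With m₀=0, d₀=1 and mₖ₊₁ = dₖaₖ − mₖ, dₖ₊₁ = (n − mₖ₊₁²)/dₖ, aₖ₊₁ = ⌊(a₀+mₖ₊₁)/dₖ₊₁⌋:
  k=1: m=16, d=29, a=1
  k=2: m=13, d=4, a=7
  k=3: m=15, d=15, a=2
  k=4: m=15, d=4, a=7
  k=5: m=13, d=29, a=1
  k=6: m=16, d=1, a=32
d=1 and a=2a₀=32 at k=6, so the next step gives (m, d) = (16, 29) again — its k=1 value — and the period has length 6.

[16; 1, 7, 2, 7, 1, 32]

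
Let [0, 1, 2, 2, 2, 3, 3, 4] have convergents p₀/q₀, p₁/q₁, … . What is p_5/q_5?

Using pₖ = aₖpₖ₋₁ + pₖ₋₂, qₖ = aₖqₖ₋₁ + qₖ₋₂ (with p₋₁=1, p₋₂=0, q₋₁=0, q₋₂=1):
  k=0: a=0, p=0, q=1
  k=1: a=1, p=1, q=1
  k=2: a=2, p=2, q=3
  k=3: a=2, p=5, q=7
  k=4: a=2, p=12, q=17
  k=5: a=3, p=41, q=58

41/58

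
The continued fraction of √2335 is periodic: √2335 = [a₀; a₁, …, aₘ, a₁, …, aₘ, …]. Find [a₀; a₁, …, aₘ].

[48; 3, 9, 3, 96]

a₀ = ⌊√2335⌋ = 48.
With m₀=0, d₀=1 and mₖ₊₁ = dₖaₖ − mₖ, dₖ₊₁ = (n − mₖ₊₁²)/dₖ, aₖ₊₁ = ⌊(a₀+mₖ₊₁)/dₖ₊₁⌋:
  k=1: m=48, d=31, a=3
  k=2: m=45, d=10, a=9
  k=3: m=45, d=31, a=3
  k=4: m=48, d=1, a=96
d=1 and a=2a₀=96 at k=4, so the next step gives (m, d) = (48, 31) again — its k=1 value — and the period has length 4.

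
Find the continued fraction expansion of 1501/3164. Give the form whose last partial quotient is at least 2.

1501 = 0·3164 + 1501
3164 = 2·1501 + 162
1501 = 9·162 + 43
162 = 3·43 + 33
43 = 1·33 + 10
33 = 3·10 + 3
10 = 3·3 + 1
3 = 3·1 + 0  (stop)
So 1501/3164 = [0; 2, 9, 3, 1, 3, 3, 3].

[0; 2, 9, 3, 1, 3, 3, 3]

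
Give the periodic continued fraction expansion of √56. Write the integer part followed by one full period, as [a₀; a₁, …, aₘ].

a₀ = ⌊√56⌋ = 7.
With m₀=0, d₀=1 and mₖ₊₁ = dₖaₖ − mₖ, dₖ₊₁ = (n − mₖ₊₁²)/dₖ, aₖ₊₁ = ⌊(a₀+mₖ₊₁)/dₖ₊₁⌋:
  k=1: m=7, d=7, a=2
  k=2: m=7, d=1, a=14
d=1 and a=2a₀=14 at k=2, so the next step gives (m, d) = (7, 7) again — its k=1 value — and the period has length 2.

[7; 2, 14]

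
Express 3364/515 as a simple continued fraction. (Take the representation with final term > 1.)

[6; 1, 1, 7, 3, 3, 3]

3364 = 6×515 + 274
515 = 1×274 + 241
274 = 1×241 + 33
241 = 7×33 + 10
33 = 3×10 + 3
10 = 3×3 + 1
3 = 3×1 + 0  (stop)
So 3364/515 = [6; 1, 1, 7, 3, 3, 3].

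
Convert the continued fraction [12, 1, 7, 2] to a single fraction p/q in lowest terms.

219/17

Fold from the inside: start with 2/1.
  7 + 1/2 = 15/2
  1 + 2/15 = 17/15
  12 + 15/17 = 219/17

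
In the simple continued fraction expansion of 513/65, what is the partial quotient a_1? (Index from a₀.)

1

513 = 7·65 + 58   →  a_0 = 7
65 = 1·58 + 7   →  a_1 = 1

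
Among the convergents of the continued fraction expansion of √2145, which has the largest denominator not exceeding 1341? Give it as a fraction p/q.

28159/608

√2145 = [46; 3, 5, 2, 5, 3, 92, …] (period length 6).
Convergents:
  p_0/q_0 = 46/1
  p_1/q_1 = 139/3
  p_2/q_2 = 741/16
  p_3/q_3 = 1621/35
  p_4/q_4 = 8846/191
  p_5/q_5 = 28159/608
  p_6/q_6 = 2599474/56127
q_5 = 608 ≤ 1341 < 56127 = q_6, so the answer is 28159/608.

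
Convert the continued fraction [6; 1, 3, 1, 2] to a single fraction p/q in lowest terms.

Using pₖ = aₖpₖ₋₁ + pₖ₋₂ and qₖ = aₖqₖ₋₁ + qₖ₋₂:
  k=0: a=6, p=6, q=1
  k=1: a=1, p=7, q=1
  k=2: a=3, p=27, q=4
  k=3: a=1, p=34, q=5
  k=4: a=2, p=95, q=14

95/14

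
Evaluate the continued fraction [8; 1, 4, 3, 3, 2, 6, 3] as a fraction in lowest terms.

Using pₖ = aₖpₖ₋₁ + pₖ₋₂ and qₖ = aₖqₖ₋₁ + qₖ₋₂:
  k=0: a=8, p=8, q=1
  k=1: a=1, p=9, q=1
  k=2: a=4, p=44, q=5
  k=3: a=3, p=141, q=16
  k=4: a=3, p=467, q=53
  k=5: a=2, p=1075, q=122
  k=6: a=6, p=6917, q=785
  k=7: a=3, p=21826, q=2477

21826/2477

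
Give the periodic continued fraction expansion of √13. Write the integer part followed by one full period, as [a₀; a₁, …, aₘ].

a₀ = ⌊√13⌋ = 3.
With m₀=0, d₀=1 and mₖ₊₁ = dₖaₖ − mₖ, dₖ₊₁ = (n − mₖ₊₁²)/dₖ, aₖ₊₁ = ⌊(a₀+mₖ₊₁)/dₖ₊₁⌋:
  k=1: m=3, d=4, a=1
  k=2: m=1, d=3, a=1
  k=3: m=2, d=3, a=1
  k=4: m=1, d=4, a=1
  k=5: m=3, d=1, a=6
d=1 and a=2a₀=6 at k=5, so the next step gives (m, d) = (3, 4) again — its k=1 value — and the period has length 5.

[3; 1, 1, 1, 1, 6]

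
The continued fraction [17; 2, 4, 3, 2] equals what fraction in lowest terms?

1169/67

Using pₖ = aₖpₖ₋₁ + pₖ₋₂ and qₖ = aₖqₖ₋₁ + qₖ₋₂:
  k=0: a=17, p=17, q=1
  k=1: a=2, p=35, q=2
  k=2: a=4, p=157, q=9
  k=3: a=3, p=506, q=29
  k=4: a=2, p=1169, q=67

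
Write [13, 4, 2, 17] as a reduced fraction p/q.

2076/157

Fold from the inside: start with 17/1.
  2 + 1/17 = 35/17
  4 + 17/35 = 157/35
  13 + 35/157 = 2076/157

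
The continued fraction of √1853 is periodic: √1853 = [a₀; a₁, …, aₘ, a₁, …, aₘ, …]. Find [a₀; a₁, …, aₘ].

[43; 21, 1, 1, 21, 86]

a₀ = ⌊√1853⌋ = 43.
With m₀=0, d₀=1 and mₖ₊₁ = dₖaₖ − mₖ, dₖ₊₁ = (n − mₖ₊₁²)/dₖ, aₖ₊₁ = ⌊(a₀+mₖ₊₁)/dₖ₊₁⌋:
  k=1: m=43, d=4, a=21
  k=2: m=41, d=43, a=1
  k=3: m=2, d=43, a=1
  k=4: m=41, d=4, a=21
  k=5: m=43, d=1, a=86
d=1 and a=2a₀=86 at k=5, so the next step gives (m, d) = (43, 4) again — its k=1 value — and the period has length 5.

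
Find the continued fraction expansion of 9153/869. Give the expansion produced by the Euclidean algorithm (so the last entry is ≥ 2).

[10; 1, 1, 7, 8, 7]

9153 = 10*869 + 463
869 = 1*463 + 406
463 = 1*406 + 57
406 = 7*57 + 7
57 = 8*7 + 1
7 = 7*1 + 0  (stop)
So 9153/869 = [10; 1, 1, 7, 8, 7].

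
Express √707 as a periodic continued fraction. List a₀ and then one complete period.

[26; 1, 1, 2, 3, 2, 1, 1, 52]

a₀ = ⌊√707⌋ = 26.
With m₀=0, d₀=1 and mₖ₊₁ = dₖaₖ − mₖ, dₖ₊₁ = (n − mₖ₊₁²)/dₖ, aₖ₊₁ = ⌊(a₀+mₖ₊₁)/dₖ₊₁⌋:
  k=1: m=26, d=31, a=1
  k=2: m=5, d=22, a=1
  k=3: m=17, d=19, a=2
  k=4: m=21, d=14, a=3
  k=5: m=21, d=19, a=2
  k=6: m=17, d=22, a=1
  k=7: m=5, d=31, a=1
  k=8: m=26, d=1, a=52
d=1 and a=2a₀=52 at k=8, so the next step gives (m, d) = (26, 31) again — its k=1 value — and the period has length 8.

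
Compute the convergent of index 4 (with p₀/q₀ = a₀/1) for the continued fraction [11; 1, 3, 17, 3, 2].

2480/211

Using pₖ = aₖpₖ₋₁ + pₖ₋₂, qₖ = aₖqₖ₋₁ + qₖ₋₂ (with p₋₁=1, p₋₂=0, q₋₁=0, q₋₂=1):
  k=0: a=11, p=11, q=1
  k=1: a=1, p=12, q=1
  k=2: a=3, p=47, q=4
  k=3: a=17, p=811, q=69
  k=4: a=3, p=2480, q=211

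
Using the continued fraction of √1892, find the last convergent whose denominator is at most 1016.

15137/348

√1892 = [43; 2, 86, …] (period length 2).
Convergents:
  p_0/q_0 = 43/1
  p_1/q_1 = 87/2
  p_2/q_2 = 7525/173
  p_3/q_3 = 15137/348
  p_4/q_4 = 1309307/30101
q_3 = 348 ≤ 1016 < 30101 = q_4, so the answer is 15137/348.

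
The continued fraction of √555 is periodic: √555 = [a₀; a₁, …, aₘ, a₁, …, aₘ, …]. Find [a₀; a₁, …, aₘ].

[23; 1, 1, 3, 1, 3, 1, 1, 46]

a₀ = ⌊√555⌋ = 23.
With m₀=0, d₀=1 and mₖ₊₁ = dₖaₖ − mₖ, dₖ₊₁ = (n − mₖ₊₁²)/dₖ, aₖ₊₁ = ⌊(a₀+mₖ₊₁)/dₖ₊₁⌋:
  k=1: m=23, d=26, a=1
  k=2: m=3, d=21, a=1
  k=3: m=18, d=11, a=3
  k=4: m=15, d=30, a=1
  k=5: m=15, d=11, a=3
  k=6: m=18, d=21, a=1
  k=7: m=3, d=26, a=1
  k=8: m=23, d=1, a=46
d=1 and a=2a₀=46 at k=8, so the next step gives (m, d) = (23, 26) again — its k=1 value — and the period has length 8.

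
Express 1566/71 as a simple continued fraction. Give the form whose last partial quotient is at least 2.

[22; 17, 1, 3]

1566 = 22*71 + 4
71 = 17*4 + 3
4 = 1*3 + 1
3 = 3*1 + 0  (stop)
So 1566/71 = [22; 17, 1, 3].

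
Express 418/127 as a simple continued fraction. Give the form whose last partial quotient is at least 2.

418 = 3*127 + 37
127 = 3*37 + 16
37 = 2*16 + 5
16 = 3*5 + 1
5 = 5*1 + 0  (stop)
So 418/127 = [3; 3, 2, 3, 5].

[3; 3, 2, 3, 5]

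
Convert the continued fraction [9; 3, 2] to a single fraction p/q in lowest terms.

65/7

Using pₖ = aₖpₖ₋₁ + pₖ₋₂ and qₖ = aₖqₖ₋₁ + qₖ₋₂:
  k=0: a=9, p=9, q=1
  k=1: a=3, p=28, q=3
  k=2: a=2, p=65, q=7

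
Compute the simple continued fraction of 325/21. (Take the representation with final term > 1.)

[15; 2, 10]

325 = 15×21 + 10
21 = 2×10 + 1
10 = 10×1 + 0  (stop)
So 325/21 = [15; 2, 10].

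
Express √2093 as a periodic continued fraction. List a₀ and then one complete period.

[45; 1, 2, 1, 90]

a₀ = ⌊√2093⌋ = 45.
With m₀=0, d₀=1 and mₖ₊₁ = dₖaₖ − mₖ, dₖ₊₁ = (n − mₖ₊₁²)/dₖ, aₖ₊₁ = ⌊(a₀+mₖ₊₁)/dₖ₊₁⌋:
  k=1: m=45, d=68, a=1
  k=2: m=23, d=23, a=2
  k=3: m=23, d=68, a=1
  k=4: m=45, d=1, a=90
d=1 and a=2a₀=90 at k=4, so the next step gives (m, d) = (45, 68) again — its k=1 value — and the period has length 4.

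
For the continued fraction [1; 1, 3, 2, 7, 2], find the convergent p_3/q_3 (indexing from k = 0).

16/9

Using pₖ = aₖpₖ₋₁ + pₖ₋₂, qₖ = aₖqₖ₋₁ + qₖ₋₂ (with p₋₁=1, p₋₂=0, q₋₁=0, q₋₂=1):
  k=0: a=1, p=1, q=1
  k=1: a=1, p=2, q=1
  k=2: a=3, p=7, q=4
  k=3: a=2, p=16, q=9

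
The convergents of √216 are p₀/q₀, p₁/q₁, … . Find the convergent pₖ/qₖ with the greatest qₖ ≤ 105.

485/33

√216 = [14; 1, 2, 3, 2, 1, 28, …] (period length 6).
Convergents:
  p_0/q_0 = 14/1
  p_1/q_1 = 15/1
  p_2/q_2 = 44/3
  p_3/q_3 = 147/10
  p_4/q_4 = 338/23
  p_5/q_5 = 485/33
  p_6/q_6 = 13918/947
q_5 = 33 ≤ 105 < 947 = q_6, so the answer is 485/33.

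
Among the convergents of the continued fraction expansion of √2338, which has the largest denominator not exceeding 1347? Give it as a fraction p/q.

39601/819

√2338 = [48; 2, 1, 5, 48, 5, 1, 2, 96, …] (period length 8).
Convergents:
  p_0/q_0 = 48/1
  p_1/q_1 = 97/2
  p_2/q_2 = 145/3
  p_3/q_3 = 822/17
  p_4/q_4 = 39601/819
  p_5/q_5 = 198827/4112
q_4 = 819 ≤ 1347 < 4112 = q_5, so the answer is 39601/819.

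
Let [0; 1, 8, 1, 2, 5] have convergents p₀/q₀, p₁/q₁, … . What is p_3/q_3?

9/10

Using pₖ = aₖpₖ₋₁ + pₖ₋₂, qₖ = aₖqₖ₋₁ + qₖ₋₂ (with p₋₁=1, p₋₂=0, q₋₁=0, q₋₂=1):
  k=0: a=0, p=0, q=1
  k=1: a=1, p=1, q=1
  k=2: a=8, p=8, q=9
  k=3: a=1, p=9, q=10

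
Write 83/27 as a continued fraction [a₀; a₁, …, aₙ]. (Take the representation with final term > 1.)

[3; 13, 2]

83 = 3×27 + 2
27 = 13×2 + 1
2 = 2×1 + 0  (stop)
So 83/27 = [3; 13, 2].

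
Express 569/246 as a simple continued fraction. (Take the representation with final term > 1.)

[2; 3, 5, 7, 2]

569 = 2*246 + 77
246 = 3*77 + 15
77 = 5*15 + 2
15 = 7*2 + 1
2 = 2*1 + 0  (stop)
So 569/246 = [2; 3, 5, 7, 2].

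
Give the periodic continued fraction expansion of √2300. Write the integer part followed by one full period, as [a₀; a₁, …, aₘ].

a₀ = ⌊√2300⌋ = 47.
With m₀=0, d₀=1 and mₖ₊₁ = dₖaₖ − mₖ, dₖ₊₁ = (n − mₖ₊₁²)/dₖ, aₖ₊₁ = ⌊(a₀+mₖ₊₁)/dₖ₊₁⌋:
  k=1: m=47, d=91, a=1
  k=2: m=44, d=4, a=22
  k=3: m=44, d=91, a=1
  k=4: m=47, d=1, a=94
d=1 and a=2a₀=94 at k=4, so the next step gives (m, d) = (47, 91) again — its k=1 value — and the period has length 4.

[47; 1, 22, 1, 94]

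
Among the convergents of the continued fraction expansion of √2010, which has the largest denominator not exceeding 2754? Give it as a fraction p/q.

√2010 = [44; 1, 4, 1, 88, …] (period length 4).
Convergents:
  p_0/q_0 = 44/1
  p_1/q_1 = 45/1
  p_2/q_2 = 224/5
  p_3/q_3 = 269/6
  p_4/q_4 = 23896/533
  p_5/q_5 = 24165/539
  p_6/q_6 = 120556/2689
  p_7/q_7 = 144721/3228
q_6 = 2689 ≤ 2754 < 3228 = q_7, so the answer is 120556/2689.

120556/2689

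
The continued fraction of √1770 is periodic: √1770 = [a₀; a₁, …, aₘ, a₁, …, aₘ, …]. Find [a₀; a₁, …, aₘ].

[42; 14, 84]

a₀ = ⌊√1770⌋ = 42.
With m₀=0, d₀=1 and mₖ₊₁ = dₖaₖ − mₖ, dₖ₊₁ = (n − mₖ₊₁²)/dₖ, aₖ₊₁ = ⌊(a₀+mₖ₊₁)/dₖ₊₁⌋:
  k=1: m=42, d=6, a=14
  k=2: m=42, d=1, a=84
d=1 and a=2a₀=84 at k=2, so the next step gives (m, d) = (42, 6) again — its k=1 value — and the period has length 2.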